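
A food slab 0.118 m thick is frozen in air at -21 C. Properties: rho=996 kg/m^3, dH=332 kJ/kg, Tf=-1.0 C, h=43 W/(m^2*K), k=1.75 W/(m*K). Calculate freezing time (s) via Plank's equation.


dT = -1.0 - (-21) = 20.0 K
term1 = a/(2h) = 0.118/(2*43) = 0.001372093023
term2 = a^2/(8k) = 0.118^2/(8*1.75) = 0.0009945714286
t = rho*dH*1000/dT * (term1 + term2)
t = 996*332*1000/20.0 * (0.001372093023 + 0.0009945714286)
t = 39129 s

39129


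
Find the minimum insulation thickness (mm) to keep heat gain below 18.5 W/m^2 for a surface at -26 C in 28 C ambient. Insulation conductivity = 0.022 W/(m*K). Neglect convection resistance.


dT = 28 - (-26) = 54 K
thickness = k * dT / q_max * 1000
thickness = 0.022 * 54 / 18.5 * 1000
thickness = 64.2 mm

64.2


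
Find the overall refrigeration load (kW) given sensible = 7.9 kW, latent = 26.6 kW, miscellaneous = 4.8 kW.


Q_total = Q_s + Q_l + Q_misc
Q_total = 7.9 + 26.6 + 4.8
Q_total = 39.3 kW

39.3


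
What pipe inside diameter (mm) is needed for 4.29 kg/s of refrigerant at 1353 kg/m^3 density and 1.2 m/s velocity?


A = m_dot / (rho * v) = 4.29 / (1353 * 1.2) = 0.002642276423 m^2
d = sqrt(4*A/pi) * 1000
d = 58.0 mm

58.0


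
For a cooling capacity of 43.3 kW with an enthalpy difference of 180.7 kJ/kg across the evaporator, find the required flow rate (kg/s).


m_dot = Q / dh
m_dot = 43.3 / 180.7
m_dot = 0.2396 kg/s

0.2396


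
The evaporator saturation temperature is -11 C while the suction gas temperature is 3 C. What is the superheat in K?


Superheat = T_suction - T_evap
Superheat = 3 - (-11)
Superheat = 14 K

14


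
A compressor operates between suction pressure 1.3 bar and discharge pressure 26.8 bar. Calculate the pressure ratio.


PR = P_high / P_low
PR = 26.8 / 1.3
PR = 20.615

20.615


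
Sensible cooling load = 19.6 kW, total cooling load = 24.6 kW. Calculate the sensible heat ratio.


SHR = Q_sensible / Q_total
SHR = 19.6 / 24.6
SHR = 0.797

0.797


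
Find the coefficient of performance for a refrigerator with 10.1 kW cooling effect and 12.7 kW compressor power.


COP = Q_evap / W
COP = 10.1 / 12.7
COP = 0.795

0.795


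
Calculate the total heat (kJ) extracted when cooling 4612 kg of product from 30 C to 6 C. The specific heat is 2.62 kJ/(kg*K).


dT = 30 - (6) = 24 K
Q = m * cp * dT = 4612 * 2.62 * 24
Q = 290003 kJ

290003


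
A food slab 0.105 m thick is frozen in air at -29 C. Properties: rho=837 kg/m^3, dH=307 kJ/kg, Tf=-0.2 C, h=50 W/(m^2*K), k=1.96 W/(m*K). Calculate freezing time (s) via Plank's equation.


dT = -0.2 - (-29) = 28.8 K
term1 = a/(2h) = 0.105/(2*50) = 0.00105
term2 = a^2/(8k) = 0.105^2/(8*1.96) = 0.000703125
t = rho*dH*1000/dT * (term1 + term2)
t = 837*307*1000/28.8 * (0.00105 + 0.000703125)
t = 15642 s

15642


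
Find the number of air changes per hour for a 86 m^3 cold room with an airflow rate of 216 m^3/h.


ACH = flow / volume
ACH = 216 / 86
ACH = 2.512

2.512


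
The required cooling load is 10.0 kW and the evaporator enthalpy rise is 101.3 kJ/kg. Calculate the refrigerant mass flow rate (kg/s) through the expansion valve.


m_dot = Q / dh
m_dot = 10.0 / 101.3
m_dot = 0.0987 kg/s

0.0987


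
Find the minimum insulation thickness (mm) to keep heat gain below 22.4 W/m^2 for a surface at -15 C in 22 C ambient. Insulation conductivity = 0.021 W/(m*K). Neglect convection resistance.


dT = 22 - (-15) = 37 K
thickness = k * dT / q_max * 1000
thickness = 0.021 * 37 / 22.4 * 1000
thickness = 34.7 mm

34.7


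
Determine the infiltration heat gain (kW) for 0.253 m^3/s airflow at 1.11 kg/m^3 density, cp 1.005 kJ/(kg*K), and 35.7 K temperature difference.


Q = V_dot * rho * cp * dT
Q = 0.253 * 1.11 * 1.005 * 35.7
Q = 10.076 kW

10.076


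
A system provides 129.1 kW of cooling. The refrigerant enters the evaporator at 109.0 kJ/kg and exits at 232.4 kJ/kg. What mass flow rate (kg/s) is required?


dh = 232.4 - 109.0 = 123.4 kJ/kg
m_dot = Q / dh = 129.1 / 123.4 = 1.0462 kg/s

1.0462


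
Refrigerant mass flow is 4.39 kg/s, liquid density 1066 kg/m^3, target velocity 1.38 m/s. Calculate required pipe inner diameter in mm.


A = m_dot / (rho * v) = 4.39 / (1066 * 1.38) = 0.002984202083 m^2
d = sqrt(4*A/pi) * 1000
d = 61.6 mm

61.6


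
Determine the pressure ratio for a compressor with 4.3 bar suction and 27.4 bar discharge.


PR = P_high / P_low
PR = 27.4 / 4.3
PR = 6.372

6.372


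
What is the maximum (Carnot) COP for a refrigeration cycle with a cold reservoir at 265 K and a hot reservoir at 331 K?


dT = 331 - 265 = 66 K
COP_carnot = T_cold / dT = 265 / 66
COP_carnot = 4.015

4.015


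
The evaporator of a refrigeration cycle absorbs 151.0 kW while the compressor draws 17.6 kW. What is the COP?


COP = Q_evap / W
COP = 151.0 / 17.6
COP = 8.58

8.58


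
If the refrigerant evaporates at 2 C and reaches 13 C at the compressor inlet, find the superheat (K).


Superheat = T_suction - T_evap
Superheat = 13 - (2)
Superheat = 11 K

11


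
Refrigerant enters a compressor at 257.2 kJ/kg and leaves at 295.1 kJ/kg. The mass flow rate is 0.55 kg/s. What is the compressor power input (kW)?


dh = 295.1 - 257.2 = 37.9 kJ/kg
W = m_dot * dh = 0.55 * 37.9 = 20.85 kW

20.85


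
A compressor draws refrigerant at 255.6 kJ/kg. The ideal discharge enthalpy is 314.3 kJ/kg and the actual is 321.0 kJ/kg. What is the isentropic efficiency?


dh_ideal = 314.3 - 255.6 = 58.7 kJ/kg
dh_actual = 321.0 - 255.6 = 65.4 kJ/kg
eta_s = dh_ideal / dh_actual = 58.7 / 65.4
eta_s = 0.8976

0.8976


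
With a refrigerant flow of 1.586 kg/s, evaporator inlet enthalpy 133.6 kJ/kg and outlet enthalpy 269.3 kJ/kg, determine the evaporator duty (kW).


dh = 269.3 - 133.6 = 135.7 kJ/kg
Q_evap = m_dot * dh = 1.586 * 135.7
Q_evap = 215.22 kW

215.22


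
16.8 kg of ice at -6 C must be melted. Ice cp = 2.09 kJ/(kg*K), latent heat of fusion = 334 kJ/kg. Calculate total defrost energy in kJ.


Sensible heat = cp * dT = 2.09 * 6 = 12.54 kJ/kg
Total per kg = 12.54 + 334 = 346.54 kJ/kg
Q = m * total = 16.8 * 346.54
Q = 5821.9 kJ

5821.9


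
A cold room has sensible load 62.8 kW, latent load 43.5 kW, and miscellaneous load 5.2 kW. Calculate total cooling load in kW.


Q_total = Q_s + Q_l + Q_misc
Q_total = 62.8 + 43.5 + 5.2
Q_total = 111.5 kW

111.5


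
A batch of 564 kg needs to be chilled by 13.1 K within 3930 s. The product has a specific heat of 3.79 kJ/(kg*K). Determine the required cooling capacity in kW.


Q = m * cp * dT / t
Q = 564 * 3.79 * 13.1 / 3930
Q = 7.125 kW

7.125


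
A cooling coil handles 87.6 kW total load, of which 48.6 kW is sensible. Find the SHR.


SHR = Q_sensible / Q_total
SHR = 48.6 / 87.6
SHR = 0.555

0.555


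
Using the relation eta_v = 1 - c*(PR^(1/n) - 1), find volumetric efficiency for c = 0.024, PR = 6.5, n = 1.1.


PR^(1/n) = 6.5^(1/1.1) = 5.48292294
eta_v = 1 - 0.024 * (5.48292294 - 1)
eta_v = 0.8924

0.8924


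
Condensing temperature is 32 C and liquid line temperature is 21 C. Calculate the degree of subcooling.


Subcooling = T_cond - T_liquid
Subcooling = 32 - 21
Subcooling = 11 K

11


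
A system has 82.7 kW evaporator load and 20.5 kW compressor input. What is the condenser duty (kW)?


Q_cond = Q_evap + W
Q_cond = 82.7 + 20.5
Q_cond = 103.2 kW

103.2


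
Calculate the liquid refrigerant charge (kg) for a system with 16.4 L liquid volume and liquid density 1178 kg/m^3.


Charge = V * rho / 1000
Charge = 16.4 * 1178 / 1000
Charge = 19.32 kg

19.32


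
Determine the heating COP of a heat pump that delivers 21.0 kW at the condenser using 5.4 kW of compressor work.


COP_hp = Q_cond / W
COP_hp = 21.0 / 5.4
COP_hp = 3.889

3.889


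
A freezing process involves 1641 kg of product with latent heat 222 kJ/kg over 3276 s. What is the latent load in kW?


Q_lat = m * h_fg / t
Q_lat = 1641 * 222 / 3276
Q_lat = 111.2 kW

111.2


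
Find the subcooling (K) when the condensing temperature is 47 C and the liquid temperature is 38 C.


Subcooling = T_cond - T_liquid
Subcooling = 47 - 38
Subcooling = 9 K

9


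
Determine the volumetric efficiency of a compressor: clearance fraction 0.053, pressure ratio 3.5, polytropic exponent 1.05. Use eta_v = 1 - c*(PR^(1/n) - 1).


PR^(1/n) = 3.5^(1/1.05) = 3.29731199
eta_v = 1 - 0.053 * (3.29731199 - 1)
eta_v = 0.8782

0.8782


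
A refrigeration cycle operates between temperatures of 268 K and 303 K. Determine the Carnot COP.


dT = 303 - 268 = 35 K
COP_carnot = T_cold / dT = 268 / 35
COP_carnot = 7.657

7.657


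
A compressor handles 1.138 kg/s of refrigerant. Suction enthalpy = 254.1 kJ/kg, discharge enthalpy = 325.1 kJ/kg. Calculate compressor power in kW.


dh = 325.1 - 254.1 = 71.0 kJ/kg
W = m_dot * dh = 1.138 * 71.0 = 80.8 kW

80.8


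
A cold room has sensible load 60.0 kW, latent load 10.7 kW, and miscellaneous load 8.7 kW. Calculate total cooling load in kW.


Q_total = Q_s + Q_l + Q_misc
Q_total = 60.0 + 10.7 + 8.7
Q_total = 79.4 kW

79.4


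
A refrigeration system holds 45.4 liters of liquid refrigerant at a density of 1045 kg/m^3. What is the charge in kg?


Charge = V * rho / 1000
Charge = 45.4 * 1045 / 1000
Charge = 47.44 kg

47.44


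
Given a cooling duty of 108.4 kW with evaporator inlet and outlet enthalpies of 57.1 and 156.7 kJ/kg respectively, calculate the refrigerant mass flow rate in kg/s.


dh = 156.7 - 57.1 = 99.6 kJ/kg
m_dot = Q / dh = 108.4 / 99.6 = 1.0884 kg/s

1.0884


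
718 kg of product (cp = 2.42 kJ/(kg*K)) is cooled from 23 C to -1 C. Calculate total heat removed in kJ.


dT = 23 - (-1) = 24 K
Q = m * cp * dT = 718 * 2.42 * 24
Q = 41701 kJ

41701


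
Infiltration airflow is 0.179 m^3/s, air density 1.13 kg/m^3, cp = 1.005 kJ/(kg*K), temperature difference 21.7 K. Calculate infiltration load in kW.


Q = V_dot * rho * cp * dT
Q = 0.179 * 1.13 * 1.005 * 21.7
Q = 4.411 kW

4.411


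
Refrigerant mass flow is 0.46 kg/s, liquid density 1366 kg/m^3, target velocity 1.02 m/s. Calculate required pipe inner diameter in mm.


A = m_dot / (rho * v) = 0.46 / (1366 * 1.02) = 0.0003301467 m^2
d = sqrt(4*A/pi) * 1000
d = 20.5 mm

20.5


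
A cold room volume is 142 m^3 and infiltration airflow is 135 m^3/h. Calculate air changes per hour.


ACH = flow / volume
ACH = 135 / 142
ACH = 0.951

0.951


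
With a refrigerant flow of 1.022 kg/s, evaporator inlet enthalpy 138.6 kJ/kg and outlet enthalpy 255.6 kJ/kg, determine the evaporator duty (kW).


dh = 255.6 - 138.6 = 117.0 kJ/kg
Q_evap = m_dot * dh = 1.022 * 117.0
Q_evap = 119.57 kW

119.57


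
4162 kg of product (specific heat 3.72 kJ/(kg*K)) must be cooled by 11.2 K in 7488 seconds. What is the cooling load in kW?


Q = m * cp * dT / t
Q = 4162 * 3.72 * 11.2 / 7488
Q = 23.158 kW

23.158


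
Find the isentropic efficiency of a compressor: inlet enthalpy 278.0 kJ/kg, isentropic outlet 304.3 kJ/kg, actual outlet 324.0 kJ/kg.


dh_ideal = 304.3 - 278.0 = 26.3 kJ/kg
dh_actual = 324.0 - 278.0 = 46.0 kJ/kg
eta_s = dh_ideal / dh_actual = 26.3 / 46.0
eta_s = 0.5717

0.5717


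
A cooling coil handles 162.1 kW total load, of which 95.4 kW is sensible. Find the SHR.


SHR = Q_sensible / Q_total
SHR = 95.4 / 162.1
SHR = 0.589

0.589


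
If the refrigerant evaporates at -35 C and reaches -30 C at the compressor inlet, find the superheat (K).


Superheat = T_suction - T_evap
Superheat = -30 - (-35)
Superheat = 5 K

5


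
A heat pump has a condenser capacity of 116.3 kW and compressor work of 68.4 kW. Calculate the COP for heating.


COP_hp = Q_cond / W
COP_hp = 116.3 / 68.4
COP_hp = 1.7

1.7


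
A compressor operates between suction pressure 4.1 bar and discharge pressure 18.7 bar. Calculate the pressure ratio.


PR = P_high / P_low
PR = 18.7 / 4.1
PR = 4.561

4.561


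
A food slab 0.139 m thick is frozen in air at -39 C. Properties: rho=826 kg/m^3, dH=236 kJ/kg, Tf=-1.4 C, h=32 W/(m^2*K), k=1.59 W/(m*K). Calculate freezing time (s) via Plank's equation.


dT = -1.4 - (-39) = 37.6 K
term1 = a/(2h) = 0.139/(2*32) = 0.002171875
term2 = a^2/(8k) = 0.139^2/(8*1.59) = 0.001518946541
t = rho*dH*1000/dT * (term1 + term2)
t = 826*236*1000/37.6 * (0.002171875 + 0.001518946541)
t = 19135 s

19135


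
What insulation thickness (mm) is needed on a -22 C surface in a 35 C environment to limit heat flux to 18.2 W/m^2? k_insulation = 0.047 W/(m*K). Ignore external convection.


dT = 35 - (-22) = 57 K
thickness = k * dT / q_max * 1000
thickness = 0.047 * 57 / 18.2 * 1000
thickness = 147.2 mm

147.2


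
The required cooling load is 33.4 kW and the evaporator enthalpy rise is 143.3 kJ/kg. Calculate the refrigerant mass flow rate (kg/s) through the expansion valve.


m_dot = Q / dh
m_dot = 33.4 / 143.3
m_dot = 0.2331 kg/s

0.2331


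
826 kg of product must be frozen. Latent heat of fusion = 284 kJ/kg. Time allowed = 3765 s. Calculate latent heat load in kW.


Q_lat = m * h_fg / t
Q_lat = 826 * 284 / 3765
Q_lat = 62.31 kW

62.31


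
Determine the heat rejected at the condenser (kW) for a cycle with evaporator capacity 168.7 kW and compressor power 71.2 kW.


Q_cond = Q_evap + W
Q_cond = 168.7 + 71.2
Q_cond = 239.9 kW

239.9


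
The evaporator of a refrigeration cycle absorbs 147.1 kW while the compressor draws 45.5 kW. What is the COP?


COP = Q_evap / W
COP = 147.1 / 45.5
COP = 3.233

3.233


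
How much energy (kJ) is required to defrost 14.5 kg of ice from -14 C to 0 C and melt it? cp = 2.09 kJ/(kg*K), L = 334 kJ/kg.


Sensible heat = cp * dT = 2.09 * 14 = 29.26 kJ/kg
Total per kg = 29.26 + 334 = 363.26 kJ/kg
Q = m * total = 14.5 * 363.26
Q = 5267.3 kJ

5267.3


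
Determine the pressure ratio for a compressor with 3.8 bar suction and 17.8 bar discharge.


PR = P_high / P_low
PR = 17.8 / 3.8
PR = 4.684

4.684


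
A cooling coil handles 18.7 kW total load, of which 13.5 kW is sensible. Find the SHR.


SHR = Q_sensible / Q_total
SHR = 13.5 / 18.7
SHR = 0.722

0.722


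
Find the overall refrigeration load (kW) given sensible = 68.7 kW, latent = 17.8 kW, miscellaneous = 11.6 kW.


Q_total = Q_s + Q_l + Q_misc
Q_total = 68.7 + 17.8 + 11.6
Q_total = 98.1 kW

98.1


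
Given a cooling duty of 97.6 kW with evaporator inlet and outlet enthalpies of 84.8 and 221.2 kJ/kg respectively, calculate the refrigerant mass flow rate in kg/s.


dh = 221.2 - 84.8 = 136.4 kJ/kg
m_dot = Q / dh = 97.6 / 136.4 = 0.7155 kg/s

0.7155


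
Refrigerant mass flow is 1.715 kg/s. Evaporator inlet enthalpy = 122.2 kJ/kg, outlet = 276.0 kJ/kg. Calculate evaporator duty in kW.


dh = 276.0 - 122.2 = 153.8 kJ/kg
Q_evap = m_dot * dh = 1.715 * 153.8
Q_evap = 263.77 kW

263.77


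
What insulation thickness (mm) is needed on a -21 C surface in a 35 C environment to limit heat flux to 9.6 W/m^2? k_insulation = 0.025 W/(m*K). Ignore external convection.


dT = 35 - (-21) = 56 K
thickness = k * dT / q_max * 1000
thickness = 0.025 * 56 / 9.6 * 1000
thickness = 145.8 mm

145.8


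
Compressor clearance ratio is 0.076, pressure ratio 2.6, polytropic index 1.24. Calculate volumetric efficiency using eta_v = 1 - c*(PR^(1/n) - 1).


PR^(1/n) = 2.6^(1/1.24) = 2.16100577
eta_v = 1 - 0.076 * (2.16100577 - 1)
eta_v = 0.9118

0.9118


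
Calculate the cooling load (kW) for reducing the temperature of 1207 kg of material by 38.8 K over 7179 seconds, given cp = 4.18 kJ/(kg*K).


Q = m * cp * dT / t
Q = 1207 * 4.18 * 38.8 / 7179
Q = 27.268 kW

27.268


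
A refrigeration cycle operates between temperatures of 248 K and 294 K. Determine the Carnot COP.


dT = 294 - 248 = 46 K
COP_carnot = T_cold / dT = 248 / 46
COP_carnot = 5.391

5.391


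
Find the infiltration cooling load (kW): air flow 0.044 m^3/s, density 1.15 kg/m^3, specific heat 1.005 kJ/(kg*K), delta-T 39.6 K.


Q = V_dot * rho * cp * dT
Q = 0.044 * 1.15 * 1.005 * 39.6
Q = 2.014 kW

2.014


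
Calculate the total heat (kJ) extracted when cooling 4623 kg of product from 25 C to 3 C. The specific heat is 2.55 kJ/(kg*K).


dT = 25 - (3) = 22 K
Q = m * cp * dT = 4623 * 2.55 * 22
Q = 259350 kJ

259350


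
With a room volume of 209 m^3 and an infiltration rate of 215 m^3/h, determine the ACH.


ACH = flow / volume
ACH = 215 / 209
ACH = 1.029

1.029


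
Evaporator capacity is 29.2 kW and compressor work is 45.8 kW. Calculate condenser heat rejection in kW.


Q_cond = Q_evap + W
Q_cond = 29.2 + 45.8
Q_cond = 75.0 kW

75.0


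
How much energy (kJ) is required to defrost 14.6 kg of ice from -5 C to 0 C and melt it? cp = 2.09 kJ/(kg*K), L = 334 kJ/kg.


Sensible heat = cp * dT = 2.09 * 5 = 10.45 kJ/kg
Total per kg = 10.45 + 334 = 344.45 kJ/kg
Q = m * total = 14.6 * 344.45
Q = 5029.0 kJ

5029.0


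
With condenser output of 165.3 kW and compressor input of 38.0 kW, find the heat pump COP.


COP_hp = Q_cond / W
COP_hp = 165.3 / 38.0
COP_hp = 4.35

4.35


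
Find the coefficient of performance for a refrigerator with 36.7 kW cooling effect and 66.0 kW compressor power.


COP = Q_evap / W
COP = 36.7 / 66.0
COP = 0.556

0.556


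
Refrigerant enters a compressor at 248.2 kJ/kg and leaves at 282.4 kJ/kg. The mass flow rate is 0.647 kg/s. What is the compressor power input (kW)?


dh = 282.4 - 248.2 = 34.2 kJ/kg
W = m_dot * dh = 0.647 * 34.2 = 22.13 kW

22.13


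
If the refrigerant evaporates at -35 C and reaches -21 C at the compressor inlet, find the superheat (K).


Superheat = T_suction - T_evap
Superheat = -21 - (-35)
Superheat = 14 K

14


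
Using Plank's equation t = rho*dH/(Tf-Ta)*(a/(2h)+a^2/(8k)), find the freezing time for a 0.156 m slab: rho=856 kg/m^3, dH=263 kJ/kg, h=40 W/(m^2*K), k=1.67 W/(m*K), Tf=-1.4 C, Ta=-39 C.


dT = -1.4 - (-39) = 37.6 K
term1 = a/(2h) = 0.156/(2*40) = 0.00195
term2 = a^2/(8k) = 0.156^2/(8*1.67) = 0.001821556886
t = rho*dH*1000/dT * (term1 + term2)
t = 856*263*1000/37.6 * (0.00195 + 0.001821556886)
t = 22582 s

22582


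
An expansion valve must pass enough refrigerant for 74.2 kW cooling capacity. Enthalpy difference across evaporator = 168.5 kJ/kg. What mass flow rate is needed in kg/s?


m_dot = Q / dh
m_dot = 74.2 / 168.5
m_dot = 0.4404 kg/s

0.4404


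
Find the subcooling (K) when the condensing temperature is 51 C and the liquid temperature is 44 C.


Subcooling = T_cond - T_liquid
Subcooling = 51 - 44
Subcooling = 7 K

7


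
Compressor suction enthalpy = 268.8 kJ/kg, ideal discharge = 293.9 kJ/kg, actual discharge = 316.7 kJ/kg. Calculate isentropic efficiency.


dh_ideal = 293.9 - 268.8 = 25.1 kJ/kg
dh_actual = 316.7 - 268.8 = 47.9 kJ/kg
eta_s = dh_ideal / dh_actual = 25.1 / 47.9
eta_s = 0.524

0.524


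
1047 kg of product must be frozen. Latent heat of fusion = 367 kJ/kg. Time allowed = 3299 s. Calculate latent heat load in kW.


Q_lat = m * h_fg / t
Q_lat = 1047 * 367 / 3299
Q_lat = 116.47 kW

116.47


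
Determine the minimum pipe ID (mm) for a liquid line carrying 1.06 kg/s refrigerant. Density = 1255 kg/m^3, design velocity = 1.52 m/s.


A = m_dot / (rho * v) = 1.06 / (1255 * 1.52) = 0.0005556720486 m^2
d = sqrt(4*A/pi) * 1000
d = 26.6 mm

26.6


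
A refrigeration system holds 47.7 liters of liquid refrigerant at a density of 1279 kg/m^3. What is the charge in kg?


Charge = V * rho / 1000
Charge = 47.7 * 1279 / 1000
Charge = 61.01 kg

61.01


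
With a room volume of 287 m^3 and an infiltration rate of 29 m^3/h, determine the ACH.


ACH = flow / volume
ACH = 29 / 287
ACH = 0.101

0.101


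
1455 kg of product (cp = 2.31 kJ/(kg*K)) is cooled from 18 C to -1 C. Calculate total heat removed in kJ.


dT = 18 - (-1) = 19 K
Q = m * cp * dT = 1455 * 2.31 * 19
Q = 63860 kJ

63860


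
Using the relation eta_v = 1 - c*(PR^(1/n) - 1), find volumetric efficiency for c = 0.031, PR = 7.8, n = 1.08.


PR^(1/n) = 7.8^(1/1.08) = 6.69905465
eta_v = 1 - 0.031 * (6.69905465 - 1)
eta_v = 0.8233

0.8233


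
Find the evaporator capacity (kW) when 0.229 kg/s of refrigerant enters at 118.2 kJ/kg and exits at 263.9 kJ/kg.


dh = 263.9 - 118.2 = 145.7 kJ/kg
Q_evap = m_dot * dh = 0.229 * 145.7
Q_evap = 33.37 kW

33.37


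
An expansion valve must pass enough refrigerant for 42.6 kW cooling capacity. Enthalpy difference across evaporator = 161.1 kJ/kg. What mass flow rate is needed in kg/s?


m_dot = Q / dh
m_dot = 42.6 / 161.1
m_dot = 0.2644 kg/s

0.2644


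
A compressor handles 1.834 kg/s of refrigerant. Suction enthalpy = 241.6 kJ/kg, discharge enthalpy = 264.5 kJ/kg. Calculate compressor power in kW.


dh = 264.5 - 241.6 = 22.9 kJ/kg
W = m_dot * dh = 1.834 * 22.9 = 42.0 kW

42.0


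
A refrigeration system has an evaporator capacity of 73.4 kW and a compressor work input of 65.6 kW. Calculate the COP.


COP = Q_evap / W
COP = 73.4 / 65.6
COP = 1.119

1.119


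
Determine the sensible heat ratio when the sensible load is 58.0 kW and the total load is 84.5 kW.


SHR = Q_sensible / Q_total
SHR = 58.0 / 84.5
SHR = 0.686

0.686


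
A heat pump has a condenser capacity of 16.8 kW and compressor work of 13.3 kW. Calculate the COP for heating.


COP_hp = Q_cond / W
COP_hp = 16.8 / 13.3
COP_hp = 1.263

1.263


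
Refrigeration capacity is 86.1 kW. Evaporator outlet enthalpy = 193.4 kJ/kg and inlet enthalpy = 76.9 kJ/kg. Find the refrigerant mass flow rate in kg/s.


dh = 193.4 - 76.9 = 116.5 kJ/kg
m_dot = Q / dh = 86.1 / 116.5 = 0.7391 kg/s

0.7391


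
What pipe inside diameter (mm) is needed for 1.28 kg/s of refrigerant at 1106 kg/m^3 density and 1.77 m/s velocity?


A = m_dot / (rho * v) = 1.28 / (1106 * 1.77) = 0.0006538551915 m^2
d = sqrt(4*A/pi) * 1000
d = 28.9 mm

28.9


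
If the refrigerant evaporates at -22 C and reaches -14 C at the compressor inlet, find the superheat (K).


Superheat = T_suction - T_evap
Superheat = -14 - (-22)
Superheat = 8 K

8


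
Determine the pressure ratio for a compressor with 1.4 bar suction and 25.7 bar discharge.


PR = P_high / P_low
PR = 25.7 / 1.4
PR = 18.357

18.357


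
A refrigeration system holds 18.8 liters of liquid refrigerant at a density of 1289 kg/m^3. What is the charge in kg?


Charge = V * rho / 1000
Charge = 18.8 * 1289 / 1000
Charge = 24.23 kg

24.23


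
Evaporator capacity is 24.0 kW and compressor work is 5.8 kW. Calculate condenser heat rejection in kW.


Q_cond = Q_evap + W
Q_cond = 24.0 + 5.8
Q_cond = 29.8 kW

29.8


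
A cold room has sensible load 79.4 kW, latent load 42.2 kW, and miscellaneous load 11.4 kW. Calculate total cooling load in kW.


Q_total = Q_s + Q_l + Q_misc
Q_total = 79.4 + 42.2 + 11.4
Q_total = 133.0 kW

133.0


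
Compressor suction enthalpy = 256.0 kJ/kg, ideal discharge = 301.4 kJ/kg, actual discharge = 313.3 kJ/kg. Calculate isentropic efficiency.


dh_ideal = 301.4 - 256.0 = 45.4 kJ/kg
dh_actual = 313.3 - 256.0 = 57.3 kJ/kg
eta_s = dh_ideal / dh_actual = 45.4 / 57.3
eta_s = 0.7923

0.7923


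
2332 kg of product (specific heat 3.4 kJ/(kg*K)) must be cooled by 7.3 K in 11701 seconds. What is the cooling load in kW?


Q = m * cp * dT / t
Q = 2332 * 3.4 * 7.3 / 11701
Q = 4.947 kW

4.947


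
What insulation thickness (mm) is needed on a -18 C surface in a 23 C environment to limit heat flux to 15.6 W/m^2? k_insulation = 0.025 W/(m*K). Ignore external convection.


dT = 23 - (-18) = 41 K
thickness = k * dT / q_max * 1000
thickness = 0.025 * 41 / 15.6 * 1000
thickness = 65.7 mm

65.7


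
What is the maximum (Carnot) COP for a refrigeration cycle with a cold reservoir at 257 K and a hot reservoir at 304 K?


dT = 304 - 257 = 47 K
COP_carnot = T_cold / dT = 257 / 47
COP_carnot = 5.468

5.468


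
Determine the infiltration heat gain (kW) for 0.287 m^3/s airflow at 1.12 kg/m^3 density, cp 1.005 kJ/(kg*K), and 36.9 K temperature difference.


Q = V_dot * rho * cp * dT
Q = 0.287 * 1.12 * 1.005 * 36.9
Q = 11.92 kW

11.92


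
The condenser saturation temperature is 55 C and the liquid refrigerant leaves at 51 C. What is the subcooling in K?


Subcooling = T_cond - T_liquid
Subcooling = 55 - 51
Subcooling = 4 K

4


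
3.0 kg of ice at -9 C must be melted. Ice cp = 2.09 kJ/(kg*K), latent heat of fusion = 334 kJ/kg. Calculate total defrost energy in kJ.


Sensible heat = cp * dT = 2.09 * 9 = 18.81 kJ/kg
Total per kg = 18.81 + 334 = 352.81 kJ/kg
Q = m * total = 3.0 * 352.81
Q = 1058.4 kJ

1058.4


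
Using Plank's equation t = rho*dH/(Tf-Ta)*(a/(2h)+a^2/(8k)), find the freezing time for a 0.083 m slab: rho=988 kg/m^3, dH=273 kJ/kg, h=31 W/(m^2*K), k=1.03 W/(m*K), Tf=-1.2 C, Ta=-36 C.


dT = -1.2 - (-36) = 34.8 K
term1 = a/(2h) = 0.083/(2*31) = 0.001338709677
term2 = a^2/(8k) = 0.083^2/(8*1.03) = 0.0008360436893
t = rho*dH*1000/dT * (term1 + term2)
t = 988*273*1000/34.8 * (0.001338709677 + 0.0008360436893)
t = 16856 s

16856


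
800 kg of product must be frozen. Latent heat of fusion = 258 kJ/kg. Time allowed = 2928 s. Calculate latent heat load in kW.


Q_lat = m * h_fg / t
Q_lat = 800 * 258 / 2928
Q_lat = 70.49 kW

70.49


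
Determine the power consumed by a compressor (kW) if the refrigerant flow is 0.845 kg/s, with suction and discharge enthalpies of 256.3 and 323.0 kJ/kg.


dh = 323.0 - 256.3 = 66.7 kJ/kg
W = m_dot * dh = 0.845 * 66.7 = 56.36 kW

56.36


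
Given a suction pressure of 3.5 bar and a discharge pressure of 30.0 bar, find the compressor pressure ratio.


PR = P_high / P_low
PR = 30.0 / 3.5
PR = 8.571

8.571


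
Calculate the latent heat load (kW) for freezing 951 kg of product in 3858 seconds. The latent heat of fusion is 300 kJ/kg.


Q_lat = m * h_fg / t
Q_lat = 951 * 300 / 3858
Q_lat = 73.95 kW

73.95


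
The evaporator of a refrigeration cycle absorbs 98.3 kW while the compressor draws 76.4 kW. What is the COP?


COP = Q_evap / W
COP = 98.3 / 76.4
COP = 1.287

1.287


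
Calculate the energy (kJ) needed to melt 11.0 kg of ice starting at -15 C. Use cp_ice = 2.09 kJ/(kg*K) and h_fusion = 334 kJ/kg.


Sensible heat = cp * dT = 2.09 * 15 = 31.35 kJ/kg
Total per kg = 31.35 + 334 = 365.35 kJ/kg
Q = m * total = 11.0 * 365.35
Q = 4018.9 kJ

4018.9


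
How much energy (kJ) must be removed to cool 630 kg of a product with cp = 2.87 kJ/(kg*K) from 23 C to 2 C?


dT = 23 - (2) = 21 K
Q = m * cp * dT = 630 * 2.87 * 21
Q = 37970 kJ

37970


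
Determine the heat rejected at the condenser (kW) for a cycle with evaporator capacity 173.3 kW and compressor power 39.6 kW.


Q_cond = Q_evap + W
Q_cond = 173.3 + 39.6
Q_cond = 212.9 kW

212.9


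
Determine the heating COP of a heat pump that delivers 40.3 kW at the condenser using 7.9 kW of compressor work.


COP_hp = Q_cond / W
COP_hp = 40.3 / 7.9
COP_hp = 5.101

5.101


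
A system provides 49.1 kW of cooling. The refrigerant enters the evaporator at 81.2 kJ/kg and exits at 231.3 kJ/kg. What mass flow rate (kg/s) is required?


dh = 231.3 - 81.2 = 150.1 kJ/kg
m_dot = Q / dh = 49.1 / 150.1 = 0.3271 kg/s

0.3271


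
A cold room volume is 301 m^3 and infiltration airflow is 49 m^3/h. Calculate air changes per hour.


ACH = flow / volume
ACH = 49 / 301
ACH = 0.163

0.163


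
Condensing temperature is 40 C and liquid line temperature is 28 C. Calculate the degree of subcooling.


Subcooling = T_cond - T_liquid
Subcooling = 40 - 28
Subcooling = 12 K

12


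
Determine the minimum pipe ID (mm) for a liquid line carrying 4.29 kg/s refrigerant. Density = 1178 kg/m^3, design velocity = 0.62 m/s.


A = m_dot / (rho * v) = 4.29 / (1178 * 0.62) = 0.005873815653 m^2
d = sqrt(4*A/pi) * 1000
d = 86.5 mm

86.5


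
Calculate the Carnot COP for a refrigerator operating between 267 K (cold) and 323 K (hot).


dT = 323 - 267 = 56 K
COP_carnot = T_cold / dT = 267 / 56
COP_carnot = 4.768

4.768


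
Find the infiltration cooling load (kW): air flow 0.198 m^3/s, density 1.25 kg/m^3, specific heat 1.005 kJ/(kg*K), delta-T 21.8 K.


Q = V_dot * rho * cp * dT
Q = 0.198 * 1.25 * 1.005 * 21.8
Q = 5.422 kW

5.422


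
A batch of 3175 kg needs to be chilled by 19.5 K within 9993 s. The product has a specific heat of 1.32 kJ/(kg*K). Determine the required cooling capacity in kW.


Q = m * cp * dT / t
Q = 3175 * 1.32 * 19.5 / 9993
Q = 8.178 kW

8.178


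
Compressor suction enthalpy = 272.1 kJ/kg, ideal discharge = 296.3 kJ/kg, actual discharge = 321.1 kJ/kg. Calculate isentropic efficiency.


dh_ideal = 296.3 - 272.1 = 24.2 kJ/kg
dh_actual = 321.1 - 272.1 = 49.0 kJ/kg
eta_s = dh_ideal / dh_actual = 24.2 / 49.0
eta_s = 0.4939

0.4939


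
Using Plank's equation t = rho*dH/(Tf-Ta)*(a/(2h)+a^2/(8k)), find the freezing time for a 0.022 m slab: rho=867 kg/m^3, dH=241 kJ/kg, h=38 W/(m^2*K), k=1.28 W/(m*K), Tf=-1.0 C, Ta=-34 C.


dT = -1.0 - (-34) = 33.0 K
term1 = a/(2h) = 0.022/(2*38) = 0.0002894736842
term2 = a^2/(8k) = 0.022^2/(8*1.28) = 0.000047265625
t = rho*dH*1000/dT * (term1 + term2)
t = 867*241*1000/33.0 * (0.0002894736842 + 0.000047265625)
t = 2132 s

2132


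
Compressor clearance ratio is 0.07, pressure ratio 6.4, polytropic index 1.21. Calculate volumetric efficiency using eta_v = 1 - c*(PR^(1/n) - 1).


PR^(1/n) = 6.4^(1/1.21) = 4.63729198
eta_v = 1 - 0.07 * (4.63729198 - 1)
eta_v = 0.7454

0.7454


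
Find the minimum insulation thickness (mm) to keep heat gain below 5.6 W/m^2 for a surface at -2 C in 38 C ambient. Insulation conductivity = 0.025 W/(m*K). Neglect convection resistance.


dT = 38 - (-2) = 40 K
thickness = k * dT / q_max * 1000
thickness = 0.025 * 40 / 5.6 * 1000
thickness = 178.6 mm

178.6


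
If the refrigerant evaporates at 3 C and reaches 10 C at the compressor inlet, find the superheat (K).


Superheat = T_suction - T_evap
Superheat = 10 - (3)
Superheat = 7 K

7


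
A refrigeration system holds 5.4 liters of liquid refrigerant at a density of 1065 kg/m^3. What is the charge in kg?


Charge = V * rho / 1000
Charge = 5.4 * 1065 / 1000
Charge = 5.75 kg

5.75


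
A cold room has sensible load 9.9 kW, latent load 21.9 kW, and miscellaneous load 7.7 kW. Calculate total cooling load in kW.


Q_total = Q_s + Q_l + Q_misc
Q_total = 9.9 + 21.9 + 7.7
Q_total = 39.5 kW

39.5


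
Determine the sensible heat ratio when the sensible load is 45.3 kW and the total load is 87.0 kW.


SHR = Q_sensible / Q_total
SHR = 45.3 / 87.0
SHR = 0.521

0.521


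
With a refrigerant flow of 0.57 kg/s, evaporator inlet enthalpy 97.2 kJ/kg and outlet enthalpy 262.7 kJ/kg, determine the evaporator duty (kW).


dh = 262.7 - 97.2 = 165.5 kJ/kg
Q_evap = m_dot * dh = 0.57 * 165.5
Q_evap = 94.34 kW

94.34


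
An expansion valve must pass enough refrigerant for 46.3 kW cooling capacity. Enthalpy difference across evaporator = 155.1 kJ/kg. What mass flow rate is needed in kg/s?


m_dot = Q / dh
m_dot = 46.3 / 155.1
m_dot = 0.2985 kg/s

0.2985


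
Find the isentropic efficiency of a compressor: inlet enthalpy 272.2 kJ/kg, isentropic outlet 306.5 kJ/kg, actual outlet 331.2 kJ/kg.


dh_ideal = 306.5 - 272.2 = 34.3 kJ/kg
dh_actual = 331.2 - 272.2 = 59.0 kJ/kg
eta_s = dh_ideal / dh_actual = 34.3 / 59.0
eta_s = 0.5814

0.5814


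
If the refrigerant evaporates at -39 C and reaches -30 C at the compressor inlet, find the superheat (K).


Superheat = T_suction - T_evap
Superheat = -30 - (-39)
Superheat = 9 K

9


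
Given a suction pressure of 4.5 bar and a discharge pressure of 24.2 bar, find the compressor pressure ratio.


PR = P_high / P_low
PR = 24.2 / 4.5
PR = 5.378

5.378


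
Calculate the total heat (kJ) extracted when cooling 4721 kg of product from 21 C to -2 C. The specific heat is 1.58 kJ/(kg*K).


dT = 21 - (-2) = 23 K
Q = m * cp * dT = 4721 * 1.58 * 23
Q = 171561 kJ

171561


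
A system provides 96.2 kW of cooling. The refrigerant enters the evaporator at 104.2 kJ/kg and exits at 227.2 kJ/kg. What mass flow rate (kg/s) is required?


dh = 227.2 - 104.2 = 123.0 kJ/kg
m_dot = Q / dh = 96.2 / 123.0 = 0.7821 kg/s

0.7821


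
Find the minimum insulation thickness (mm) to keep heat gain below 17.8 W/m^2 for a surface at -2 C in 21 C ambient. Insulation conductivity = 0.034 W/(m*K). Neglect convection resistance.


dT = 21 - (-2) = 23 K
thickness = k * dT / q_max * 1000
thickness = 0.034 * 23 / 17.8 * 1000
thickness = 43.9 mm

43.9


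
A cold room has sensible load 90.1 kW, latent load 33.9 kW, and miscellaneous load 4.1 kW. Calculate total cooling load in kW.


Q_total = Q_s + Q_l + Q_misc
Q_total = 90.1 + 33.9 + 4.1
Q_total = 128.1 kW

128.1


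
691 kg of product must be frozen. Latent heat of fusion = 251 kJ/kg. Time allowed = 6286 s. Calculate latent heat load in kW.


Q_lat = m * h_fg / t
Q_lat = 691 * 251 / 6286
Q_lat = 27.59 kW

27.59


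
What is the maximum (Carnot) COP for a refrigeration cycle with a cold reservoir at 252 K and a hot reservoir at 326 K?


dT = 326 - 252 = 74 K
COP_carnot = T_cold / dT = 252 / 74
COP_carnot = 3.405

3.405


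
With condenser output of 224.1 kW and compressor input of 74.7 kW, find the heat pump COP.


COP_hp = Q_cond / W
COP_hp = 224.1 / 74.7
COP_hp = 3.0

3.0


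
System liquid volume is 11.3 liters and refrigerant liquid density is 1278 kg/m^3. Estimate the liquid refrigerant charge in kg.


Charge = V * rho / 1000
Charge = 11.3 * 1278 / 1000
Charge = 14.44 kg

14.44


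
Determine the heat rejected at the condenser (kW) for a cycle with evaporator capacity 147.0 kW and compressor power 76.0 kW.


Q_cond = Q_evap + W
Q_cond = 147.0 + 76.0
Q_cond = 223.0 kW

223.0


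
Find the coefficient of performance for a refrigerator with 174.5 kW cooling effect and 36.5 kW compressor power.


COP = Q_evap / W
COP = 174.5 / 36.5
COP = 4.781

4.781


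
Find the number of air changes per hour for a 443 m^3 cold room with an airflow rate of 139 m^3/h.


ACH = flow / volume
ACH = 139 / 443
ACH = 0.314

0.314


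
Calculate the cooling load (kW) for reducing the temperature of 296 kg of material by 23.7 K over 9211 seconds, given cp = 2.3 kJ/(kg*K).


Q = m * cp * dT / t
Q = 296 * 2.3 * 23.7 / 9211
Q = 1.752 kW

1.752


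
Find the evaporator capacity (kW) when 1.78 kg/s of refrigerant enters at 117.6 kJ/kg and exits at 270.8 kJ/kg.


dh = 270.8 - 117.6 = 153.2 kJ/kg
Q_evap = m_dot * dh = 1.78 * 153.2
Q_evap = 272.7 kW

272.7


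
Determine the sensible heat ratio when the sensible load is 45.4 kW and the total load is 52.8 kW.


SHR = Q_sensible / Q_total
SHR = 45.4 / 52.8
SHR = 0.86

0.86


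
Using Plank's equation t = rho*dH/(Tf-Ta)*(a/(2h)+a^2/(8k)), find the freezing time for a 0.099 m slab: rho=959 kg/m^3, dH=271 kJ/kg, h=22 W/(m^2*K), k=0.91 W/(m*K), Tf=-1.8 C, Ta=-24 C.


dT = -1.8 - (-24) = 22.2 K
term1 = a/(2h) = 0.099/(2*22) = 0.00225
term2 = a^2/(8k) = 0.099^2/(8*0.91) = 0.001346291209
t = rho*dH*1000/dT * (term1 + term2)
t = 959*271*1000/22.2 * (0.00225 + 0.001346291209)
t = 42101 s

42101


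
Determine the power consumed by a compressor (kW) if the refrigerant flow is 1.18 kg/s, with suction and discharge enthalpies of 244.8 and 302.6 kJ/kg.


dh = 302.6 - 244.8 = 57.8 kJ/kg
W = m_dot * dh = 1.18 * 57.8 = 68.2 kW

68.2


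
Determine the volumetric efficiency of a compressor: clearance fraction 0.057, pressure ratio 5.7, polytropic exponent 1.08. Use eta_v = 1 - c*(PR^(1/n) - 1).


PR^(1/n) = 5.7^(1/1.08) = 5.01053529
eta_v = 1 - 0.057 * (5.01053529 - 1)
eta_v = 0.7714

0.7714


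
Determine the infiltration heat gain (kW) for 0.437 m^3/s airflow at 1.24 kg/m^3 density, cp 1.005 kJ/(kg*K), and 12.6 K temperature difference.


Q = V_dot * rho * cp * dT
Q = 0.437 * 1.24 * 1.005 * 12.6
Q = 6.862 kW

6.862


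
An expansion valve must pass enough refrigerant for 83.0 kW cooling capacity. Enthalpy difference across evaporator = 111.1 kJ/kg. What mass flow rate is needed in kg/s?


m_dot = Q / dh
m_dot = 83.0 / 111.1
m_dot = 0.7471 kg/s

0.7471


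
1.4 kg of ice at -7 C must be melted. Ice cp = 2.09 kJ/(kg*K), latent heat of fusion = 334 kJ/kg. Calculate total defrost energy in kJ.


Sensible heat = cp * dT = 2.09 * 7 = 14.63 kJ/kg
Total per kg = 14.63 + 334 = 348.63 kJ/kg
Q = m * total = 1.4 * 348.63
Q = 488.1 kJ

488.1


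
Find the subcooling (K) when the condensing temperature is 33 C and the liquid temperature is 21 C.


Subcooling = T_cond - T_liquid
Subcooling = 33 - 21
Subcooling = 12 K

12


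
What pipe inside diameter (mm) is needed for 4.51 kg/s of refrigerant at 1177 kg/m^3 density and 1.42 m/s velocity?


A = m_dot / (rho * v) = 4.51 / (1177 * 1.42) = 0.002698433592 m^2
d = sqrt(4*A/pi) * 1000
d = 58.6 mm

58.6


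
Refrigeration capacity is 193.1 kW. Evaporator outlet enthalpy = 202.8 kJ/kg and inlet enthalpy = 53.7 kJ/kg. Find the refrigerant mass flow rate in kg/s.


dh = 202.8 - 53.7 = 149.1 kJ/kg
m_dot = Q / dh = 193.1 / 149.1 = 1.2951 kg/s

1.2951


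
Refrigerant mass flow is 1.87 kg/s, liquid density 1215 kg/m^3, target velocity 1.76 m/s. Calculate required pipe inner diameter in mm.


A = m_dot / (rho * v) = 1.87 / (1215 * 1.76) = 0.0008744855967 m^2
d = sqrt(4*A/pi) * 1000
d = 33.4 mm

33.4


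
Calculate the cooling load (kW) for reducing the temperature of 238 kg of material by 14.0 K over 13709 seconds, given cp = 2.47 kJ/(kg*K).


Q = m * cp * dT / t
Q = 238 * 2.47 * 14.0 / 13709
Q = 0.6 kW

0.6


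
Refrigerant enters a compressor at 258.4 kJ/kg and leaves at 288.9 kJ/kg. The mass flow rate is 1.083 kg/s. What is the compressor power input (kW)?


dh = 288.9 - 258.4 = 30.5 kJ/kg
W = m_dot * dh = 1.083 * 30.5 = 33.03 kW

33.03


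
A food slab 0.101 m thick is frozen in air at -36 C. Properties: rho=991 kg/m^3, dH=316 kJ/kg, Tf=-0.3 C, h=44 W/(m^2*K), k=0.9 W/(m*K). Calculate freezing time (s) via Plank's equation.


dT = -0.3 - (-36) = 35.7 K
term1 = a/(2h) = 0.101/(2*44) = 0.001147727273
term2 = a^2/(8k) = 0.101^2/(8*0.9) = 0.001416805556
t = rho*dH*1000/dT * (term1 + term2)
t = 991*316*1000/35.7 * (0.001147727273 + 0.001416805556)
t = 22496 s

22496


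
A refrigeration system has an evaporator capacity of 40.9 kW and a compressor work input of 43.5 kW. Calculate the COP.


COP = Q_evap / W
COP = 40.9 / 43.5
COP = 0.94

0.94


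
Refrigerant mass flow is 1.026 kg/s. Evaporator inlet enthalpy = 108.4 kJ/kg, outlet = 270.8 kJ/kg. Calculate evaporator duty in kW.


dh = 270.8 - 108.4 = 162.4 kJ/kg
Q_evap = m_dot * dh = 1.026 * 162.4
Q_evap = 166.62 kW

166.62


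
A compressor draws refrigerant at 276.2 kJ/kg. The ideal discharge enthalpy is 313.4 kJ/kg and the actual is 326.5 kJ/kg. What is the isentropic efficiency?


dh_ideal = 313.4 - 276.2 = 37.2 kJ/kg
dh_actual = 326.5 - 276.2 = 50.3 kJ/kg
eta_s = dh_ideal / dh_actual = 37.2 / 50.3
eta_s = 0.7396

0.7396


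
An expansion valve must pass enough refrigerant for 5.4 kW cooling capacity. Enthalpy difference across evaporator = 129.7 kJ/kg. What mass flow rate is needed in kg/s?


m_dot = Q / dh
m_dot = 5.4 / 129.7
m_dot = 0.0416 kg/s

0.0416


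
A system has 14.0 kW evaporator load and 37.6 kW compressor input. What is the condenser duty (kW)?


Q_cond = Q_evap + W
Q_cond = 14.0 + 37.6
Q_cond = 51.6 kW

51.6


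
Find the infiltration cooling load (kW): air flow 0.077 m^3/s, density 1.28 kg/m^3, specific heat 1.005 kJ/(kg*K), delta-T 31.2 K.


Q = V_dot * rho * cp * dT
Q = 0.077 * 1.28 * 1.005 * 31.2
Q = 3.09 kW

3.09


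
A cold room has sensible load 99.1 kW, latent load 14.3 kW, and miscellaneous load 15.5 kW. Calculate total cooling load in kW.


Q_total = Q_s + Q_l + Q_misc
Q_total = 99.1 + 14.3 + 15.5
Q_total = 128.9 kW

128.9


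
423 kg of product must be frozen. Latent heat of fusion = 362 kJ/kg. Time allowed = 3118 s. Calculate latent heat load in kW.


Q_lat = m * h_fg / t
Q_lat = 423 * 362 / 3118
Q_lat = 49.11 kW

49.11
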